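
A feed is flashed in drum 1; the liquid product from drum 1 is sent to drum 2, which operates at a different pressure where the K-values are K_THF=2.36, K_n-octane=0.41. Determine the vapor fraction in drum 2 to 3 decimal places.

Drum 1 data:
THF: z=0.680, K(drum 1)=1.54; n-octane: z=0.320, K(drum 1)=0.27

V/F (drum 2) = 0.662

Drum 1:
Material balance + equilibrium reduce to Σ zᵢ(Kᵢ−1)/(1+ψ₁(Kᵢ−1)) = 0.
Feasibility: ΣzᵢKᵢ = 1.134, Σzᵢ/Kᵢ = 1.627 — both > 1, two phases present.
Newton iteration, ψ₁⁰ = 0.4:
  ψ₁ = 0.400: g = -0.0280, g' = -0.474 → ψ₁ = 0.341
  ψ₁ = 0.341: g = -0.0009, g' = -0.444 → ψ₁ = 0.339
Converged at ψ₁ = 0.339.
Drum-1 compositions:
  THF: x = 0.575, y = 0.885
  n-octane: x = 0.425, y = 0.115
Drum-2 feed = drum-1 liquid: z₂ = (0.5748, 0.4252).
Drum 2:
Let ψ₂ = V/F and solve Σ zᵢ(Kᵢ−1)/(1+ψ₂(Kᵢ−1)) = 0.
Check two-phase: ΣzᵢKᵢ = 1.531 > 1 and Σzᵢ/Kᵢ = 1.281 > 1, so g(0) = 0.531 > 0 and g(1) = -0.281 < 0.
Binary case is linear: z₁(K₁−1)(1+ψ₂(K₂−1)) + z₂(K₂−1)(1+ψ₂(K₁−1)) = 0
⇒ ψ₂ = [z₁(K₁−1)+z₂(K₂−1)] / [−(K₁−1)(K₂−1)] = 0.5309/0.8024 = 0.662
  THF: x = 0.303, y = 0.714
  n-octane: x = 0.697, y = 0.286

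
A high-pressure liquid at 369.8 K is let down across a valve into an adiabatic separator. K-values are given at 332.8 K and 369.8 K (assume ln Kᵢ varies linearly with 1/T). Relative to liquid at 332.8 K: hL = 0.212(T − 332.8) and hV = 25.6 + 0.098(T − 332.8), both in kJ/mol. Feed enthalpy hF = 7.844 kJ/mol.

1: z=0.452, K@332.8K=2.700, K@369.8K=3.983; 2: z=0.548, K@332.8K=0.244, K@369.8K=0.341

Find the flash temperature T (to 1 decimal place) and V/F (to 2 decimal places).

T = 334.9 K, V/F = 0.29

Adiabatic flash: solve Rachford–Rice at each trial T, then check hF = ψ·hV(T) + (1−ψ)·hL(T).
  T = 332.8 K: K = (2.700, 0.244), RR gives ψ = 0.276, H_out = 7.054 kJ/mol
  T = 369.8 K: K = (3.983, 0.341), RR gives ψ = 0.502, H_out = 18.582 kJ/mol
  T = 351.3 K: K = (3.313, 0.291), RR gives ψ = 0.401, H_out = 13.333 kJ/mol
  T = 342.1 K: K = (3.001, 0.267), RR gives ψ = 0.343, H_out = 10.388 kJ/mol
  T = 337.5 K: K = (2.850, 0.256), RR gives ψ = 0.311, H_out = 8.792 kJ/mol
  T = 335.1 K: K = (2.773, 0.250), RR gives ψ = 0.293, H_out = 7.920 kJ/mol
Linear interpolation between T = 332.8 (H_out = 7.054) and T = 335.1 (H_out = 7.920) on hF = 7.844 gives T ≈ 334.9 K, at which ψ = 0.29.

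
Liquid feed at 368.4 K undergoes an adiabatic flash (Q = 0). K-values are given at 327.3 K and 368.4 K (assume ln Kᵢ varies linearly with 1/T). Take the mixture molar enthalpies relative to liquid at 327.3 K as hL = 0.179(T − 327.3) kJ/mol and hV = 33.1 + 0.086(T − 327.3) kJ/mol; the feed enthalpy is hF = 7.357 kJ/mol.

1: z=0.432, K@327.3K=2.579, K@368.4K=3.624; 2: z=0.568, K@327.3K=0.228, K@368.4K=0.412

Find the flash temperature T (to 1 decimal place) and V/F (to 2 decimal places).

Adiabatic flash: solve Rachford–Rice at each trial T, then check hF = ψ·hV(T) + (1−ψ)·hL(T).
  T = 327.3 K: K = (2.579, 0.228), RR gives ψ = 0.200, H_out = 6.616 kJ/mol
  T = 368.4 K: K = (3.624, 0.412), RR gives ψ = 0.518, H_out = 22.529 kJ/mol
  T = 347.9 K: K = (3.089, 0.312), RR gives ψ = 0.356, H_out = 14.794 kJ/mol
  T = 337.6 K: K = (2.830, 0.268), RR gives ψ = 0.280, H_out = 10.840 kJ/mol
  T = 332.5 K: K = (2.705, 0.248), RR gives ψ = 0.241, H_out = 8.795 kJ/mol
  T = 329.9 K: K = (2.642, 0.238), RR gives ψ = 0.221, H_out = 7.719 kJ/mol
  T = 328.6 K: K = (2.610, 0.233), RR gives ψ = 0.210, H_out = 7.171 kJ/mol
Linear interpolation between T = 328.6 (H_out = 7.171) and T = 329.9 (H_out = 7.719) on hF = 7.357 gives T ≈ 329.0 K, at which ψ = 0.21.

T = 329.0 K, V/F = 0.21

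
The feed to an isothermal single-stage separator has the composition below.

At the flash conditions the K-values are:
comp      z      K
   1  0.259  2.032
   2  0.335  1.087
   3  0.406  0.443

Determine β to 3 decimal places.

Newton iteration, β⁰ = 0.5:
  β = 0.500: g = -0.1092, g' = -0.364 → β = 0.200
  β = 0.200: g = -0.0044, g' = -0.351 → β = 0.188
Converged at β = 0.188.

β = 0.188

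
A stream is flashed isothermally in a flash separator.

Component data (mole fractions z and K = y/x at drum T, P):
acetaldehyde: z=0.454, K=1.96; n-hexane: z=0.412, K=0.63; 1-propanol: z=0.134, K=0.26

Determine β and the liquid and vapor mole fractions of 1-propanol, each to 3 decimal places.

Let β = V/F and solve Σ zᵢ(Kᵢ−1)/(1+β(Kᵢ−1)) = 0.
Check two-phase: ΣzᵢKᵢ = 1.184 > 1 and Σzᵢ/Kᵢ = 1.401 > 1, so g(0) = 0.184 > 0 and g(1) = -0.401 < 0.
Newton–Raphson from β = 0.54:
  β = 0.540: g = -0.0686, g' = -0.473 → β = 0.395
  β = 0.395: g = -0.0026, g' = -0.444 → β = 0.389
Converged at β = 0.389.
Compositions from xᵢ = zᵢ/(1+β(Kᵢ−1)), yᵢ = Kᵢxᵢ:
  acetaldehyde: x = 0.331, y = 0.648
  n-hexane: x = 0.481, y = 0.303
  1-propanol: x = 0.188, y = 0.049

β = 0.389, x_1-propanol = 0.188, y_1-propanol = 0.049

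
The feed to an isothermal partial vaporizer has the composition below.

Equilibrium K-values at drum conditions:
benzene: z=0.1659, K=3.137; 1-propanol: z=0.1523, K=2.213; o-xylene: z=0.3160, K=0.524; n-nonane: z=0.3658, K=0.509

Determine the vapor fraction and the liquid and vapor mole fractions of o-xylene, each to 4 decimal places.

ψ = 0.2460, x_o-xylene = 0.3579, y_o-xylene = 0.1875

Newton iteration, ψ⁰ = 0.55:
  ψ = 0.5500: g = -0.17603, g' = -0.5376 → ψ = 0.2226
  ψ = 0.2226: g = 0.01583, g' = -0.6876 → ψ = 0.2456
  ψ = 0.2456: g = 0.00027, g' = -0.6647 → ψ = 0.2460
Converged at ψ = 0.2460.
Compositions from xᵢ = zᵢ/(1+ψ(Kᵢ−1)), yᵢ = Kᵢxᵢ:
  benzene: x = 0.1087, y = 0.3411
  1-propanol: x = 0.1173, y = 0.2596
  o-xylene: x = 0.3579, y = 0.1875
  n-nonane: x = 0.4161, y = 0.2118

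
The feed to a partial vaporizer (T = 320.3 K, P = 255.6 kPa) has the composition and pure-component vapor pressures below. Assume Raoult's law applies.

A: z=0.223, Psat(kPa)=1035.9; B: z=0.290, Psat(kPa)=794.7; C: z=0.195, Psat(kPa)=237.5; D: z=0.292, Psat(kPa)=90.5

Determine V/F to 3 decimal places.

Raoult's law: Kᵢ = Pᵢˢᵃᵗ/P = Pᵢˢᵃᵗ/255.6.
  K_A = 1035.9/255.6 = 4.05282, K_B = 794.7/255.6 = 3.10915, K_C = 237.5/255.6 = 0.92919, K_D = 90.5/255.6 = 0.35407
Material balance + equilibrium reduce to Σ zᵢ(Kᵢ−1)/(1+V/F(Kᵢ−1)) = 0.
Feasibility: ΣzᵢKᵢ = 2.090, Σzᵢ/Kᵢ = 1.183 — both > 1, two phases present.
Newton iteration, V/F⁰ = 0.45:
  V/F = 0.450: g = 0.3204, g' = -0.952 → V/F = 0.787
  V/F = 0.787: g = 0.0320, g' = -0.867 → V/F = 0.824
  V/F = 0.824: g = -0.0005, g' = -0.898 → V/F = 0.823
Converged at V/F = 0.823.

V/F = 0.823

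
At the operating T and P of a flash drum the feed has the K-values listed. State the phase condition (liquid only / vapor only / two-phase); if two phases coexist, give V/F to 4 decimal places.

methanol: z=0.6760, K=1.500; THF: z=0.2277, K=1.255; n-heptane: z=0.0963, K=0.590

vapor only

ΣzᵢKᵢ = 1.3566; Σzᵢ/Kᵢ = 0.7953.
Since Σzᵢ/Kᵢ < 1 the mixture is above its dew point — single vapor phase.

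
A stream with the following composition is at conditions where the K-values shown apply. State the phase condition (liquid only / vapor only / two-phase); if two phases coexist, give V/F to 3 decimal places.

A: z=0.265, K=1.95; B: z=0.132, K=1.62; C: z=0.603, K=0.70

two-phase, V/F = 0.597

ΣzᵢKᵢ = 1.153; Σzᵢ/Kᵢ = 1.079.
Both exceed 1, so a two-phase solution exists.
Material balance + equilibrium reduce to Σ zᵢ(Kᵢ−1)/(1+ψ(Kᵢ−1)) = 0.
Newton–Raphson from ψ = 0.5:
  ψ = 0.500: g = 0.0203, g' = -0.215 → ψ = 0.595
  ψ = 0.595: g = 0.0005, g' = -0.205 → ψ = 0.597
Converged at ψ = 0.597.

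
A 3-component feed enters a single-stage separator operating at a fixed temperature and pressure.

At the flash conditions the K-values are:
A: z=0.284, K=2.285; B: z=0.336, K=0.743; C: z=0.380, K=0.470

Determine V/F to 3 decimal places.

Rachford–Rice: g(V/F) = Σ zᵢ(Kᵢ−1)/(1+V/F(Kᵢ−1)) = 0.
g(0) = ΣzᵢKᵢ − 1 = 0.077 and g(1) = 1 − Σzᵢ/Kᵢ = -0.385, so a root lies in (0, 1).
Iterate (Newton) starting at V/F = 0.69:
  V/F = 0.690: g = -0.2290, g' = -0.430 → V/F = 0.157
  V/F = 0.157: g = -0.0061, g' = -0.476 → V/F = 0.144
  V/F = 0.144: g = 0.0000, g' = -0.483 → V/F = 0.145
Converged at V/F = 0.145.

V/F = 0.145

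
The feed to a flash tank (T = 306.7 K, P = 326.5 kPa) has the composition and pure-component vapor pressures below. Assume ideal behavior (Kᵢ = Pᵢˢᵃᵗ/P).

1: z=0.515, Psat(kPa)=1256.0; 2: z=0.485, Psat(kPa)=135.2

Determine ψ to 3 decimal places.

Raoult's law: Kᵢ = Pᵢˢᵃᵗ/P = Pᵢˢᵃᵗ/326.5.
  K_1 = 1256.0/326.5 = 3.84686, K_2 = 135.2/326.5 = 0.41409
Material balance + equilibrium reduce to Σ zᵢ(Kᵢ−1)/(1+ψ(Kᵢ−1)) = 0.
Check two-phase: ΣzᵢKᵢ = 2.182 > 1 and Σzᵢ/Kᵢ = 1.305 > 1, so g(0) = 1.182 > 0 and g(1) = -0.305 < 0.
Binary case is linear: z₁(K₁−1)(1+ψ(K₂−1)) + z₂(K₂−1)(1+ψ(K₁−1)) = 0
⇒ ψ = [z₁(K₁−1)+z₂(K₂−1)] / [−(K₁−1)(K₂−1)] = 1.1820/1.6680 = 0.709

ψ = 0.709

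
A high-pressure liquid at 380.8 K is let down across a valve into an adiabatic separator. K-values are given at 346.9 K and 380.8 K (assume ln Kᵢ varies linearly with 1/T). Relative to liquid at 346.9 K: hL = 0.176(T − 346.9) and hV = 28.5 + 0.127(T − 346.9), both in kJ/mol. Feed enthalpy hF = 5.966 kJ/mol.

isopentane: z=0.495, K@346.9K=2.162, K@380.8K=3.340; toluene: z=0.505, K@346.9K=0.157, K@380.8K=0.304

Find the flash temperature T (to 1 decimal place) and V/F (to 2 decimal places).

Adiabatic flash: solve Rachford–Rice at each trial T, then check hF = ψ·hV(T) + (1−ψ)·hL(T).
  T = 346.9 K: K = (2.162, 0.157), RR gives ψ = 0.153, H_out = 4.349 kJ/mol
  T = 380.8 K: K = (3.340, 0.304), RR gives ψ = 0.495, H_out = 19.262 kJ/mol
  T = 363.9 K: K = (2.716, 0.222), RR gives ψ = 0.342, H_out = 12.456 kJ/mol
  T = 355.4 K: K = (2.430, 0.187), RR gives ψ = 0.256, H_out = 8.688 kJ/mol
  T = 351.1 K: K = (2.292, 0.172), RR gives ψ = 0.207, H_out = 6.587 kJ/mol
  T = 349.0 K: K = (2.227, 0.164), RR gives ψ = 0.180, H_out = 5.495 kJ/mol
Linear interpolation between T = 349.0 (H_out = 5.495) and T = 351.1 (H_out = 6.587) on hF = 5.966 gives T ≈ 349.9 K, at which ψ = 0.19.

T = 349.9 K, V/F = 0.19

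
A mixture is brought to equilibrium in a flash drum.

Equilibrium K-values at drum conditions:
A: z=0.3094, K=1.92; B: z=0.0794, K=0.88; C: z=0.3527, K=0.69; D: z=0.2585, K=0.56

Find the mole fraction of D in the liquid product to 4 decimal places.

x_D = 0.2785

Material balance + equilibrium reduce to Σ zᵢ(Kᵢ−1)/(1+ψ(Kᵢ−1)) = 0.
Feasibility: ΣzᵢKᵢ = 1.0520, Σzᵢ/Kᵢ = 1.2241 — both > 1, two phases present.
Newton–Raphson from ψ = 0.5:
  ψ = 0.5000: g = -0.09039, g' = -0.2539 → ψ = 0.1440
  ψ = 0.1440: g = 0.00578, g' = -0.2996 → ψ = 0.1633
  ψ = 0.1633: g = 0.00005, g' = -0.2948 → ψ = 0.1634
Converged at ψ = 0.1634.
Compositions from xᵢ = zᵢ/(1+ψ(Kᵢ−1)), yᵢ = Kᵢxᵢ:
  A: x = 0.2690, y = 0.5164
  B: x = 0.0810, y = 0.0713
  C: x = 0.3715, y = 0.2564
  D: x = 0.2785, y = 0.1560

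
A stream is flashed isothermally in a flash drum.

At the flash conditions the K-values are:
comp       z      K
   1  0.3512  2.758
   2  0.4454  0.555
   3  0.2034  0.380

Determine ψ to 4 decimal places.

ψ = 0.3298

Rachford–Rice: g(ψ) = Σ zᵢ(Kᵢ−1)/(1+ψ(Kᵢ−1)) = 0.
Check two-phase: ΣzᵢKᵢ = 1.2931 > 1 and Σzᵢ/Kᵢ = 1.4651 > 1, so g(0) = 0.2931 > 0 and g(1) = -0.4651 < 0.
Newton iteration, ψ⁰ = 0.5:
  ψ = 0.5000: g = -0.10910, g' = -0.6176 → ψ = 0.3233
  ψ = 0.3233: g = 0.00441, g' = -0.6839 → ψ = 0.3298
Converged at ψ = 0.3298.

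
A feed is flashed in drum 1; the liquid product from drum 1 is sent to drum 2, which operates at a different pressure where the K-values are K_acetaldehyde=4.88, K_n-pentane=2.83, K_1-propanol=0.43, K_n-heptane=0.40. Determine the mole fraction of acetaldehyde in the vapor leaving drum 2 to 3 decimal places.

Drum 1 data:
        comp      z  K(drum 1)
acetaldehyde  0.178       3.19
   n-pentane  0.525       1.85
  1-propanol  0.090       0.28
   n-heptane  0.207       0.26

Drum 1:
Rachford–Rice: g(ψ₁) = Σ zᵢ(Kᵢ−1)/(1+ψ₁(Kᵢ−1)) = 0.
g(0) = ΣzᵢKᵢ − 1 = 0.618 and g(1) = 1 − Σzᵢ/Kᵢ = -0.457, so a root lies in (0, 1).
Newton iteration, ψ₁⁰ = 0.5:
  ψ₁ = 0.500: g = 0.1548, g' = -0.781 → ψ₁ = 0.698
  ψ₁ = 0.698: g = -0.0131, g' = -0.957 → ψ₁ = 0.685
  ψ₁ = 0.685: g = -0.0002, g' = -0.935 → ψ₁ = 0.684
Converged at ψ₁ = 0.684.
Drum-1 compositions:
  acetaldehyde: x = 0.071, y = 0.227
  n-pentane: x = 0.332, y = 0.614
  1-propanol: x = 0.177, y = 0.050
  n-heptane: x = 0.419, y = 0.109
Drum-2 feed = drum-1 liquid: z₂ = (0.0712, 0.3319, 0.1774, 0.4194).
Drum 2:
Material balance + equilibrium reduce to Σ zᵢ(Kᵢ−1)/(1+ψ₂(Kᵢ−1)) = 0.
Check two-phase: ΣzᵢKᵢ = 1.531 > 1 and Σzᵢ/Kᵢ = 1.593 > 1, so g(0) = 0.531 > 0 and g(1) = -0.593 < 0.
Iterate (Newton) starting at ψ₂ = 0.49:
  ψ₂ = 0.490: g = -0.0813, g' = -0.850 → ψ₂ = 0.394
  ψ₂ = 0.394: g = 0.0019, g' = -0.897 → ψ₂ = 0.396
Converged at ψ₂ = 0.396.
  acetaldehyde: x = 0.028, y = 0.137
  n-pentane: x = 0.192, y = 0.544
  1-propanol: x = 0.229, y = 0.099
  n-heptane: x = 0.550, y = 0.220

y_acetaldehyde (drum 2) = 0.137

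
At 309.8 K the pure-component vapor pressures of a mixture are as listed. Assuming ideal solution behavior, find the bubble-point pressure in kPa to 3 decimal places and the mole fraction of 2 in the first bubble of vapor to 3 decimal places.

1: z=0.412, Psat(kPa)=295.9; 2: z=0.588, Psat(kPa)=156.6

At the bubble point ψ → 0, so ΣzᵢKᵢ = 1 with Kᵢ = Pᵢˢᵃᵗ/P ⇒ P = ΣzᵢPᵢˢᵃᵗ.
P = 0.412·295.9 + 0.588·156.6 = 213.992 kPa
yᵢ = zᵢPᵢˢᵃᵗ/P ⇒ y_2 = 0.588·156.6/213.992 = 0.430

Pbub = 213.992 kPa, y_2 = 0.430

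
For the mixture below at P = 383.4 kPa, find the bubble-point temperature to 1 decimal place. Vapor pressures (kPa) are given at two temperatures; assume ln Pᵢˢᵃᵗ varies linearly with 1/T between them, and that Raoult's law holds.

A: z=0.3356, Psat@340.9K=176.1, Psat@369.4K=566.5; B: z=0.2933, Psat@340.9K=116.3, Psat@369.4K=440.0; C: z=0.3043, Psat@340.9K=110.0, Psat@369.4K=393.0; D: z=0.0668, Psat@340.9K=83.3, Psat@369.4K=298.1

Bubble-point temperature: ΣzᵢPᵢˢᵃᵗ(T) = P. Interpolate ln Pᵢˢᵃᵗ = aᵢ + bᵢ/T.
  T = 340.9 K: ΣzᵢPᵢˢᵃᵗ = 132.25 kPa
  T = 369.4 K: ΣzᵢPᵢˢᵃᵗ = 458.67 kPa
  T = 355.1 K: ΣzᵢPᵢˢᵃᵗ = 251.81 kPa
  T = 362.2 K: ΣzᵢPᵢˢᵃᵗ = 341.11 kPa
  T = 365.8 K: ΣzᵢPᵢˢᵃᵗ = 396.11 kPa
  T = 364.0 K: ΣzᵢPᵢˢᵃᵗ = 367.71 kPa
Interpolating between 364.0 K and 365.8 K gives T ≈ 365.0 K.

T = 365.0 K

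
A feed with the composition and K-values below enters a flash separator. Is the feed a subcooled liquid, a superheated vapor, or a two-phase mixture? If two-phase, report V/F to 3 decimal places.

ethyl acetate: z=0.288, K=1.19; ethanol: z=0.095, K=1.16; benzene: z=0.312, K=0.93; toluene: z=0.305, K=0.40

ΣzᵢKᵢ = 0.865; Σzᵢ/Kᵢ = 1.422.
Since ΣzᵢKᵢ < 1 the mixture is below its bubble point — single liquid phase.

subcooled liquid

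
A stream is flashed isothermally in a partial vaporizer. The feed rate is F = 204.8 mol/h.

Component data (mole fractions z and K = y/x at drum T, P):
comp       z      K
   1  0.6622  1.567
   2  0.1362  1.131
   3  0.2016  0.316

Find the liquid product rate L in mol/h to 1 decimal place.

L = 52.6 mol/h

Rachford–Rice: g(β) = Σ zᵢ(Kᵢ−1)/(1+β(Kᵢ−1)) = 0.
Check two-phase: ΣzᵢKᵢ = 1.2554 > 1 and Σzᵢ/Kᵢ = 1.1810 > 1, so g(0) = 0.2554 > 0 and g(1) = -0.1810 < 0.
Newton iteration, β⁰ = 0.5:
  β = 0.5000: g = 0.09971, g' = -0.3491 → β = 0.7856
  β = 0.7856: g = -0.02212, g' = -0.5445 → β = 0.7450
  β = 0.7450: g = -0.00095, g' = -0.4993 → β = 0.7431
Converged at β = 0.7431.
Then V = β·F = 0.7431·204.8 = 152.2 mol/h and L = F − V = 52.6 mol/h.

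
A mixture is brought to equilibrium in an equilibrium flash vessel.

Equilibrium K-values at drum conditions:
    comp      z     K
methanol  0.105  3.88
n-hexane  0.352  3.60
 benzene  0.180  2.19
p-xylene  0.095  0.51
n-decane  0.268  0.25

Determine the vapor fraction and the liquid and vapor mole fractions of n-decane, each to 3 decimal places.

Let ψ = V/F and solve Σ zᵢ(Kᵢ−1)/(1+ψ(Kᵢ−1)) = 0.
Feasibility: ΣzᵢKᵢ = 2.184, Σzᵢ/Kᵢ = 1.465 — both > 1, two phases present.
Newton–Raphson from ψ = 0.5:
  ψ = 0.500: g = 0.2729, g' = -1.122 → ψ = 0.743
  ψ = 0.743: g = -0.0052, g' = -1.263 → ψ = 0.739
Converged at ψ = 0.739.
Compositions from xᵢ = zᵢ/(1+ψ(Kᵢ−1)), yᵢ = Kᵢxᵢ:
  methanol: x = 0.034, y = 0.130
  n-hexane: x = 0.120, y = 0.434
  benzene: x = 0.096, y = 0.210
  p-xylene: x = 0.149, y = 0.076
  n-decane: x = 0.601, y = 0.150

ψ = 0.739, x_n-decane = 0.601, y_n-decane = 0.150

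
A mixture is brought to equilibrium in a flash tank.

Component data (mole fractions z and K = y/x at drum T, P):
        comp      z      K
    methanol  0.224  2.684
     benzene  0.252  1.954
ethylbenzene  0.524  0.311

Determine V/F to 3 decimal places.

Material balance + equilibrium reduce to Σ zᵢ(Kᵢ−1)/(1+V/F(Kᵢ−1)) = 0.
g(0) = ΣzᵢKᵢ − 1 = 0.257 and g(1) = 1 − Σzᵢ/Kᵢ = -0.897, so a root lies in (0, 1).
Iterate (Newton) starting at V/F = 0.5:
  V/F = 0.500: g = -0.1832, g' = -0.871 → V/F = 0.290
  V/F = 0.290: g = -0.0092, g' = -0.816 → V/F = 0.278
Converged at V/F = 0.278.

V/F = 0.278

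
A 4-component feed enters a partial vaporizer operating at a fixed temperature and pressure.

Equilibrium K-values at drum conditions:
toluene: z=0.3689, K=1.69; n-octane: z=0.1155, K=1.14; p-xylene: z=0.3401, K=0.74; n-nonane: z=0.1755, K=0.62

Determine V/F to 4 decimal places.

Iterate (Newton) starting at V/F = 0.67:
  V/F = 0.6700: g = -0.00770, g' = -0.1634 → V/F = 0.6229
  V/F = 0.6229: g = 0.00001, g' = -0.1641 → V/F = 0.6230
Converged at V/F = 0.6230.

V/F = 0.6230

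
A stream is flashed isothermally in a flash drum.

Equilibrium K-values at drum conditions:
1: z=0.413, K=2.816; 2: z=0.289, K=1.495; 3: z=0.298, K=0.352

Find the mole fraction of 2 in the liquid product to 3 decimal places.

Rachford–Rice: g(ψ) = Σ zᵢ(Kᵢ−1)/(1+ψ(Kᵢ−1)) = 0.
g(0) = ΣzᵢKᵢ − 1 = 0.700 and g(1) = 1 − Σzᵢ/Kᵢ = -0.187, so a root lies in (0, 1).
Newton iteration, ψ⁰ = 0.5:
  ψ = 0.500: g = 0.2221, g' = -0.693 → ψ = 0.820
  ψ = 0.820: g = -0.0092, g' = -0.826 → ψ = 0.809
Converged at ψ = 0.809.
Compositions from xᵢ = zᵢ/(1+ψ(Kᵢ−1)), yᵢ = Kᵢxᵢ:
  1: x = 0.167, y = 0.471
  2: x = 0.206, y = 0.309
  3: x = 0.626, y = 0.220

x_2 = 0.206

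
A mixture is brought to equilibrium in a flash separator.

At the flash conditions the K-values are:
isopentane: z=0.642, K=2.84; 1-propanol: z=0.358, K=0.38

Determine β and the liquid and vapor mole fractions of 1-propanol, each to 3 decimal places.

Material balance + equilibrium reduce to Σ zᵢ(Kᵢ−1)/(1+β(Kᵢ−1)) = 0.
g(0) = ΣzᵢKᵢ − 1 = 0.959 and g(1) = 1 − Σzᵢ/Kᵢ = -0.168, so a root lies in (0, 1).
Iterate (Newton) starting at β = 0.45:
  β = 0.450: g = 0.3384, g' = -0.915 → β = 0.820
  β = 0.820: g = 0.0196, g' = -0.915 → β = 0.841
Converged at β = 0.841.
Compositions from xᵢ = zᵢ/(1+β(Kᵢ−1)), yᵢ = Kᵢxᵢ:
  isopentane: x = 0.252, y = 0.716
  1-propanol: x = 0.748, y = 0.284

β = 0.841, x_1-propanol = 0.748, y_1-propanol = 0.284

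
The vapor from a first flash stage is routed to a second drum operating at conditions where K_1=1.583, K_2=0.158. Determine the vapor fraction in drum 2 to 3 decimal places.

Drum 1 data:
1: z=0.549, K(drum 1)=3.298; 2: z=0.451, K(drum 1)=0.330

Drum 1:
Let ψ₁ = V/F and solve Σ zᵢ(Kᵢ−1)/(1+ψ₁(Kᵢ−1)) = 0.
Check two-phase: ΣzᵢKᵢ = 1.959 > 1 and Σzᵢ/Kᵢ = 1.533 > 1, so g(0) = 0.959 > 0 and g(1) = -0.533 < 0.
Newton–Raphson from ψ₁ = 0.5:
  ψ₁ = 0.500: g = 0.1327, g' = -1.086 → ψ₁ = 0.622
  ψ₁ = 0.622: g = 0.0010, g' = -1.086 → ψ₁ = 0.623
Converged at ψ₁ = 0.623.
Drum-1 compositions:
  1: x = 0.226, y = 0.744
  2: x = 0.774, y = 0.256
Drum-2 feed = drum-1 vapor: z₂ = (0.7445, 0.2555).
Drum 2:
Binary case is linear: z₁(K₁−1)(1+ψ₂(K₂−1)) + z₂(K₂−1)(1+ψ₂(K₁−1)) = 0
⇒ ψ₂ = [z₁(K₁−1)+z₂(K₂−1)] / [−(K₁−1)(K₂−1)] = 0.2189/0.4909 = 0.446
  1: x = 0.591, y = 0.935
  2: x = 0.409, y = 0.065

V/F (drum 2) = 0.446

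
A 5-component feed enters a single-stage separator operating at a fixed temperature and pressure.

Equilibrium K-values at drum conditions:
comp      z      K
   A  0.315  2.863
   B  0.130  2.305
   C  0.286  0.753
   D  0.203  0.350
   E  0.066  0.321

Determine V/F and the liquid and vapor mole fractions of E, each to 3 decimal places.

V/F = 0.596, x_E = 0.111, y_E = 0.036

Newton–Raphson from V/F = 0.5:
  V/F = 0.500: g = 0.0626, g' = -0.655 → V/F = 0.596
Converged at V/F = 0.596.
Compositions from xᵢ = zᵢ/(1+V/F(Kᵢ−1)), yᵢ = Kᵢxᵢ:
  A: x = 0.149, y = 0.427
  B: x = 0.073, y = 0.169
  C: x = 0.335, y = 0.253
  D: x = 0.331, y = 0.116
  E: x = 0.111, y = 0.036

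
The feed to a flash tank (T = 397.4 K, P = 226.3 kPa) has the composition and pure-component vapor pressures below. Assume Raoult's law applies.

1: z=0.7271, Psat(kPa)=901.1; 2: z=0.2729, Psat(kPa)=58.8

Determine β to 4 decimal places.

β = 0.8908

Raoult's law: Kᵢ = Pᵢˢᵃᵗ/P = Pᵢˢᵃᵗ/226.3.
  K_1 = 901.1/226.3 = 3.981882, K_2 = 58.8/226.3 = 0.259832
Rachford–Rice: g(β) = Σ zᵢ(Kᵢ−1)/(1+β(Kᵢ−1)) = 0.
g(0) = ΣzᵢKᵢ − 1 = 1.9661 and g(1) = 1 − Σzᵢ/Kᵢ = -0.2329, so a root lies in (0, 1).
Binary case is linear: z₁(K₁−1)(1+β(K₂−1)) + z₂(K₂−1)(1+β(K₁−1)) = 0
⇒ β = [z₁(K₁−1)+z₂(K₂−1)] / [−(K₁−1)(K₂−1)] = 1.96613/2.20709 = 0.8908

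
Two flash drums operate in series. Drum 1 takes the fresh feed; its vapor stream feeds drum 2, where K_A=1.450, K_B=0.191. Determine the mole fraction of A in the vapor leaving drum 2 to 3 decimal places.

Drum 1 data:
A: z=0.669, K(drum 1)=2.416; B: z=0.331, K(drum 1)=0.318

Drum 1:
Binary case is linear: z₁(K₁−1)(1+ψ₁(K₂−1)) + z₂(K₂−1)(1+ψ₁(K₁−1)) = 0
⇒ ψ₁ = [z₁(K₁−1)+z₂(K₂−1)] / [−(K₁−1)(K₂−1)] = 0.7216/0.9657 = 0.747
Drum-1 compositions:
  A: x = 0.325, y = 0.785
  B: x = 0.675, y = 0.215
Drum-2 feed = drum-1 vapor: z₂ = (0.7854, 0.2146).
Drum 2:
Let ψ₂ = V/F and solve Σ zᵢ(Kᵢ−1)/(1+ψ₂(Kᵢ−1)) = 0.
Check two-phase: ΣzᵢKᵢ = 1.180 > 1 and Σzᵢ/Kᵢ = 1.665 > 1, so g(0) = 0.180 > 0 and g(1) = -0.665 < 0.
Newton–Raphson from ψ₂ = 0.5:
  ψ₂ = 0.500: g = -0.0031, g' = -0.502 → ψ₂ = 0.494
Converged at ψ₂ = 0.494.
  A: x = 0.643, y = 0.932
  B: x = 0.357, y = 0.068

y_A (drum 2) = 0.932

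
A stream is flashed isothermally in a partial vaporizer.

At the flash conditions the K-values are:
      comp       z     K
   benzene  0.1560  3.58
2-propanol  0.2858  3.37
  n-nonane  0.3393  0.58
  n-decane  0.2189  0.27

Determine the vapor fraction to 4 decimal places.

ψ = 0.5590

Material balance + equilibrium reduce to Σ zᵢ(Kᵢ−1)/(1+ψ(Kᵢ−1)) = 0.
Feasibility: ΣzᵢKᵢ = 1.7775, Σzᵢ/Kᵢ = 1.5241 — both > 1, two phases present.
Newton–Raphson from ψ = 0.42:
  ψ = 0.4200: g = 0.12914, g' = -0.9732 → ψ = 0.5527
  ψ = 0.5527: g = 0.00568, g' = -0.9066 → ψ = 0.5590
Converged at ψ = 0.5590.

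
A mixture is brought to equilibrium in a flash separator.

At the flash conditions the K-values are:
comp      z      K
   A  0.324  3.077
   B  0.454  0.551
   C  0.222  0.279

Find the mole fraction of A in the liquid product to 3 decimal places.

Material balance + equilibrium reduce to Σ zᵢ(Kᵢ−1)/(1+β(Kᵢ−1)) = 0.
Feasibility: ΣzᵢKᵢ = 1.309, Σzᵢ/Kᵢ = 1.725 — both > 1, two phases present.
Newton iteration, β⁰ = 0.5:
  β = 0.500: g = -0.1830, g' = -0.771 → β = 0.263
  β = 0.263: g = 0.0070, g' = -0.879 → β = 0.270
  β = 0.270: g = 0.0000, g' = -0.870 → β = 0.271
Converged at β = 0.271.
Compositions from xᵢ = zᵢ/(1+β(Kᵢ−1)), yᵢ = Kᵢxᵢ:
  A: x = 0.207, y = 0.638
  B: x = 0.517, y = 0.285
  C: x = 0.276, y = 0.077

x_A = 0.207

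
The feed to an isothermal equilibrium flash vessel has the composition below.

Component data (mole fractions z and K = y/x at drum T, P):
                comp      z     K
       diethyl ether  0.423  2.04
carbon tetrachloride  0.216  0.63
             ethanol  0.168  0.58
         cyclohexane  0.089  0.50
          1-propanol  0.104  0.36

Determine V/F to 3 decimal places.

Rachford–Rice: g(V/F) = Σ zᵢ(Kᵢ−1)/(1+V/F(Kᵢ−1)) = 0.
g(0) = ΣzᵢKᵢ − 1 = 0.178 and g(1) = 1 − Σzᵢ/Kᵢ = -0.307, so a root lies in (0, 1).
Newton iteration, V/F⁰ = 0.5:
  V/F = 0.500: g = -0.0552, g' = -0.422 → V/F = 0.369
Converged at V/F = 0.369.

V/F = 0.369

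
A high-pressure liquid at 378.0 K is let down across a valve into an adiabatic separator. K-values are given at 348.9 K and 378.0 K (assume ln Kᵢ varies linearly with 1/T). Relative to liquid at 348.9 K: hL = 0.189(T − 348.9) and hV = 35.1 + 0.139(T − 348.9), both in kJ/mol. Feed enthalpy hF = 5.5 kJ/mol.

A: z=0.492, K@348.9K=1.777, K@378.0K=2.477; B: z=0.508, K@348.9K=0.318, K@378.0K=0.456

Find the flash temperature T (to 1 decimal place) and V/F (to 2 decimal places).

Adiabatic flash: solve Rachford–Rice at each trial T, then check hF = ψ·hV(T) + (1−ψ)·hL(T).
  T = 348.9 K: K = (1.777, 0.318), RR gives ψ = 0.068, H_out = 2.373 kJ/mol
  T = 378.0 K: K = (2.477, 0.456), RR gives ψ = 0.560, H_out = 24.357 kJ/mol
  T = 363.4 K: K = (2.111, 0.383), RR gives ψ = 0.340, H_out = 14.445 kJ/mol
  T = 356.1 K: K = (1.939, 0.350), RR gives ψ = 0.215, H_out = 8.844 kJ/mol
  T = 352.5 K: K = (1.857, 0.334), RR gives ψ = 0.146, H_out = 5.762 kJ/mol
  T = 350.7 K: K = (1.817, 0.326), RR gives ψ = 0.108, H_out = 4.112 kJ/mol
Linear interpolation between T = 350.7 (H_out = 4.112) and T = 352.5 (H_out = 5.762) on hF = 5.5 gives T ≈ 352.2 K, at which ψ = 0.14.

T = 352.2 K, V/F = 0.14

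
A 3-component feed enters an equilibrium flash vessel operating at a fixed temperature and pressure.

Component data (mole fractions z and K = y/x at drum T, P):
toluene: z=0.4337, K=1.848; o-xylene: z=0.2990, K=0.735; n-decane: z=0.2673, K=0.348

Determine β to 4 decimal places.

Material balance + equilibrium reduce to Σ zᵢ(Kᵢ−1)/(1+β(Kᵢ−1)) = 0.
g(0) = ΣzᵢKᵢ − 1 = 0.1143 and g(1) = 1 − Σzᵢ/Kᵢ = -0.4096, so a root lies in (0, 1).
Iterate (Newton) starting at β = 0.46:
  β = 0.4600: g = -0.07460, g' = -0.4205 → β = 0.2826
  β = 0.2826: g = -0.00260, g' = -0.3982 → β = 0.2760
Converged at β = 0.2760.

β = 0.2760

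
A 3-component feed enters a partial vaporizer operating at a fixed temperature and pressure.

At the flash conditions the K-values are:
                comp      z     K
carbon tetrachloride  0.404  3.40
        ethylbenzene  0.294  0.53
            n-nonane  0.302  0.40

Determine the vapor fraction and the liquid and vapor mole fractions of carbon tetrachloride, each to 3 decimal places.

ψ = 0.502, x_carbon tetrachloride = 0.183, y_carbon tetrachloride = 0.623

Newton–Raphson from ψ = 0.5:
  ψ = 0.500: g = 0.0012, g' = -0.814 → ψ = 0.502
Converged at ψ = 0.502.
Compositions from xᵢ = zᵢ/(1+ψ(Kᵢ−1)), yᵢ = Kᵢxᵢ:
  carbon tetrachloride: x = 0.183, y = 0.623
  ethylbenzene: x = 0.385, y = 0.204
  n-nonane: x = 0.432, y = 0.173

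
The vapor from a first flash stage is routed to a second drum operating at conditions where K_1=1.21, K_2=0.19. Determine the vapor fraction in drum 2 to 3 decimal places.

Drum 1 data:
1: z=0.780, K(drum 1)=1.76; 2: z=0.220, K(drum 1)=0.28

Drum 1:
Rachford–Rice: g(ψ₁) = Σ zᵢ(Kᵢ−1)/(1+ψ₁(Kᵢ−1)) = 0.
g(0) = ΣzᵢKᵢ − 1 = 0.434 and g(1) = 1 − Σzᵢ/Kᵢ = -0.229, so a root lies in (0, 1).
Binary case is linear: z₁(K₁−1)(1+ψ₁(K₂−1)) + z₂(K₂−1)(1+ψ₁(K₁−1)) = 0
⇒ ψ₁ = [z₁(K₁−1)+z₂(K₂−1)] / [−(K₁−1)(K₂−1)] = 0.4344/0.5472 = 0.794
Drum-1 compositions:
  1: x = 0.486, y = 0.856
  2: x = 0.514, y = 0.144
Drum-2 feed = drum-1 vapor: z₂ = (0.8562, 0.1438).
Drum 2:
Let ψ₂ = V/F and solve Σ zᵢ(Kᵢ−1)/(1+ψ₂(Kᵢ−1)) = 0.
g(0) = ΣzᵢKᵢ − 1 = 0.063 and g(1) = 1 − Σzᵢ/Kᵢ = -0.464, so a root lies in (0, 1).
Newton–Raphson from ψ₂ = 0.32:
  ψ₂ = 0.320: g = 0.0113, g' = -0.205 → ψ₂ = 0.375
  ψ₂ = 0.375: g = -0.0006, g' = -0.227 → ψ₂ = 0.372
Converged at ψ₂ = 0.372.
  1: x = 0.794, y = 0.961
  2: x = 0.206, y = 0.039

V/F (drum 2) = 0.372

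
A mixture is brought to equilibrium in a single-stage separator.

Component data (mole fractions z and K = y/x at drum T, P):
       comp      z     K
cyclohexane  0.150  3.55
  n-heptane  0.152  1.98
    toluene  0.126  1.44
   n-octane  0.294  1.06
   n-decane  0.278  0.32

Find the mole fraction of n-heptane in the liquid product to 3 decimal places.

x_n-heptane = 0.097

Let β = V/F and solve Σ zᵢ(Kᵢ−1)/(1+β(Kᵢ−1)) = 0.
Check two-phase: ΣzᵢKᵢ = 1.415 > 1 and Σzᵢ/Kᵢ = 1.353 > 1, so g(0) = 0.415 > 0 and g(1) = -0.353 < 0.
Newton iteration, β⁰ = 0.5:
  β = 0.500: g = 0.0442, g' = -0.567 → β = 0.578
  β = 0.578: g = -0.0005, g' = -0.584 → β = 0.577
Converged at β = 0.577.
Compositions from xᵢ = zᵢ/(1+β(Kᵢ−1)), yᵢ = Kᵢxᵢ:
  cyclohexane: x = 0.061, y = 0.215
  n-heptane: x = 0.097, y = 0.192
  toluene: x = 0.100, y = 0.145
  n-octane: x = 0.284, y = 0.301
  n-decane: x = 0.458, y = 0.146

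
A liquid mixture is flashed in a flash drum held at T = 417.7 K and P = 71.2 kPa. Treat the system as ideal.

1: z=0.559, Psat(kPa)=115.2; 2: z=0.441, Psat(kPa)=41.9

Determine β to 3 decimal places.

Raoult's law: Kᵢ = Pᵢˢᵃᵗ/P = Pᵢˢᵃᵗ/71.2.
  K_1 = 115.2/71.2 = 1.61798, K_2 = 41.9/71.2 = 0.58848
Rachford–Rice: g(β) = Σ zᵢ(Kᵢ−1)/(1+β(Kᵢ−1)) = 0.
Feasibility: ΣzᵢKᵢ = 1.164, Σzᵢ/Kᵢ = 1.095 — both > 1, two phases present.
Binary case is linear: z₁(K₁−1)(1+β(K₂−1)) + z₂(K₂−1)(1+β(K₁−1)) = 0
⇒ β = [z₁(K₁−1)+z₂(K₂−1)] / [−(K₁−1)(K₂−1)] = 0.1640/0.2543 = 0.645

β = 0.645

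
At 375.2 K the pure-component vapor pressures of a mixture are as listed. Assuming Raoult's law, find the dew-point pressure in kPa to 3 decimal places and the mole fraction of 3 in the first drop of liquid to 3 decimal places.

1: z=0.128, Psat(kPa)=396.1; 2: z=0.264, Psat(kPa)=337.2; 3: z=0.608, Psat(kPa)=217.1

Pdew = 255.976 kPa, x_3 = 0.717

At the dew point ψ → 1, so Σzᵢ/Kᵢ = 1 with Kᵢ = Pᵢˢᵃᵗ/P ⇒ 1/P = Σzᵢ/Pᵢˢᵃᵗ.
1/P = 0.128/396.1 + 0.264/337.2 + 0.608/217.1 = 0.003907 ⇒ P = 255.976 kPa
xᵢ = zᵢP/Pᵢˢᵃᵗ ⇒ x_3 = 0.608·255.976/217.1 = 0.717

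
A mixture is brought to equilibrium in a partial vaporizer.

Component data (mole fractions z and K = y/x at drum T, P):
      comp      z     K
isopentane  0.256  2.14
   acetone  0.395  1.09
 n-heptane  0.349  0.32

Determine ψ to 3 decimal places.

ψ = 0.195

Newton–Raphson from ψ = 0.5:
  ψ = 0.500: g = -0.1397, g' = -0.508 → ψ = 0.225
  ψ = 0.225: g = -0.0132, g' = -0.439 → ψ = 0.195
Converged at ψ = 0.195.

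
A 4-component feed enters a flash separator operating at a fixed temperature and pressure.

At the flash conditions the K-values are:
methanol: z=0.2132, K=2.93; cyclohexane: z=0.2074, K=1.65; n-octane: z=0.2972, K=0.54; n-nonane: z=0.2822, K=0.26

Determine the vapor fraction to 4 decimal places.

ψ = 0.2269

Rachford–Rice: g(ψ) = Σ zᵢ(Kᵢ−1)/(1+ψ(Kᵢ−1)) = 0.
Feasibility: ΣzᵢKᵢ = 1.2007, Σzᵢ/Kᵢ = 1.8342 — both > 1, two phases present.
Newton iteration, ψ⁰ = 0.61:
  ψ = 0.6100: g = -0.28517, g' = -0.8474 → ψ = 0.2735
  ψ = 0.2735: g = -0.03441, g' = -0.7286 → ψ = 0.2262
  ψ = 0.2262: g = 0.00052, g' = -0.7526 → ψ = 0.2269
Converged at ψ = 0.2269.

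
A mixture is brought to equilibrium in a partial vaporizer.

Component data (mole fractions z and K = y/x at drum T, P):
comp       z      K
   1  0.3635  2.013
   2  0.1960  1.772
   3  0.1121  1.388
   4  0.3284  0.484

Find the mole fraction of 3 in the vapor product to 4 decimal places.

Newton iteration, ψ⁰ = 0.5:
  ψ = 0.5000: g = 0.16165, g' = -0.3958 → ψ = 0.9084
  ψ = 0.9084: g = -0.00610, g' = -0.4605 → ψ = 0.8952
  ψ = 0.8952: g = -0.00004, g' = -0.4547 → ψ = 0.8951
Converged at ψ = 0.8951.
Compositions from xᵢ = zᵢ/(1+ψ(Kᵢ−1)), yᵢ = Kᵢxᵢ:
  1: x = 0.1906, y = 0.3838
  2: x = 0.1159, y = 0.2054
  3: x = 0.0832, y = 0.1155
  4: x = 0.6102, y = 0.2954

y_3 = 0.1155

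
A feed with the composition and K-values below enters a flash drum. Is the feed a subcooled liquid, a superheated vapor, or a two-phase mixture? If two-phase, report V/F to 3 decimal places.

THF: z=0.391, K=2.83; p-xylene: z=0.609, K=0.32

two-phase, V/F = 0.242

ΣzᵢKᵢ = 1.301; Σzᵢ/Kᵢ = 2.041.
Both exceed 1, so a two-phase solution exists.
Binary case is linear: z₁(K₁−1)(1+ψ(K₂−1)) + z₂(K₂−1)(1+ψ(K₁−1)) = 0
⇒ ψ = [z₁(K₁−1)+z₂(K₂−1)] / [−(K₁−1)(K₂−1)] = 0.3014/1.2444 = 0.242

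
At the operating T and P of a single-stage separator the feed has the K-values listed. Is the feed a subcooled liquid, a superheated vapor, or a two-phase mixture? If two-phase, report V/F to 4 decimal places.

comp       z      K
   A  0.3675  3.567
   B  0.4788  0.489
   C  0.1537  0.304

two-phase, V/F = 0.4105

ΣzᵢKᵢ = 1.5917; Σzᵢ/Kᵢ = 1.5878.
Both exceed 1, so a two-phase solution exists.
Material balance + equilibrium reduce to Σ zᵢ(Kᵢ−1)/(1+ψ(Kᵢ−1)) = 0.
Newton iteration, ψ⁰ = 0.5:
  ψ = 0.5000: g = -0.07958, g' = -0.8651 → ψ = 0.4080
  ψ = 0.4080: g = 0.00225, g' = -0.9225 → ψ = 0.4105
Converged at ψ = 0.4105.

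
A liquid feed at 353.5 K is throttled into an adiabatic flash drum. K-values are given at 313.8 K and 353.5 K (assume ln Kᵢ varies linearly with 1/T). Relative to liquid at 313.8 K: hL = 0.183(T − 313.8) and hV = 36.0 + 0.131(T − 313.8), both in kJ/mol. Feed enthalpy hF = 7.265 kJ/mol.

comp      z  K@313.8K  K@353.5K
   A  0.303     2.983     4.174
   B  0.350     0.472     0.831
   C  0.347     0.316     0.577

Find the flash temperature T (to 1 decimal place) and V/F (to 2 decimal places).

Adiabatic flash: solve Rachford–Rice at each trial T, then check hF = ψ·hV(T) + (1−ψ)·hL(T).
  T = 313.8 K: K = (2.983, 0.472, 0.316), RR gives ψ = 0.148, H_out = 5.327 kJ/mol
  T = 353.5 K: K = (4.174, 0.831, 0.577), RR gives ψ = 0.754, H_out = 32.862 kJ/mol
  T = 333.6 K: K = (3.563, 0.636, 0.434), RR gives ψ = 0.374, H_out = 16.716 kJ/mol
  T = 323.7 K: K = (3.269, 0.551, 0.372), RR gives ψ = 0.253, H_out = 10.803 kJ/mol
  T = 318.8 K: K = (3.126, 0.511, 0.344), RR gives ψ = 0.200, H_out = 8.067 kJ/mol
  T = 316.3 K: K = (3.054, 0.491, 0.330), RR gives ψ = 0.174, H_out = 6.694 kJ/mol
  T = 317.6 K: K = (3.092, 0.501, 0.337), RR gives ψ = 0.187, H_out = 7.407 kJ/mol
Linear interpolation between T = 316.3 (H_out = 6.694) and T = 317.6 (H_out = 7.407) on hF = 7.265 gives T ≈ 317.3 K, at which ψ = 0.18.

T = 317.3 K, V/F = 0.18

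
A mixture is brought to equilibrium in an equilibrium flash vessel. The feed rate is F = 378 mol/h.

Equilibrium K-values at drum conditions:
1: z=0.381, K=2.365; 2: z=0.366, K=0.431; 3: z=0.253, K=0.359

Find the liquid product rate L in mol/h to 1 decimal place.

Rachford–Rice: g(ψ) = Σ zᵢ(Kᵢ−1)/(1+ψ(Kᵢ−1)) = 0.
g(0) = ΣzᵢKᵢ − 1 = 0.150 and g(1) = 1 − Σzᵢ/Kᵢ = -0.715, so a root lies in (0, 1).
Iterate (Newton) starting at ψ = 0.5:
  ψ = 0.500: g = -0.2206, g' = -0.707 → ψ = 0.188
  ψ = 0.188: g = -0.0038, g' = -0.732 → ψ = 0.183
Converged at ψ = 0.183.
Then V = ψ·F = 0.1829·378 = 69.1 mol/h and L = F − V = 308.9 mol/h.

L = 308.9 mol/h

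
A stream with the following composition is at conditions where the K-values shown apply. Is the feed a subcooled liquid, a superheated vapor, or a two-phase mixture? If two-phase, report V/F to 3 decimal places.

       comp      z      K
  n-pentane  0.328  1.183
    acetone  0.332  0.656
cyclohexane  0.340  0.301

ΣzᵢKᵢ = 0.708; Σzᵢ/Kᵢ = 1.913.
Since ΣzᵢKᵢ < 1 the mixture is below its bubble point — single liquid phase.

subcooled liquid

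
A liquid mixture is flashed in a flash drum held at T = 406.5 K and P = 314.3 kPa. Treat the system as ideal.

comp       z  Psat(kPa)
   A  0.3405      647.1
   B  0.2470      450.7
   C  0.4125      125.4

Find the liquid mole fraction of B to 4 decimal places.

x_B = 0.2076

Raoult's law: Kᵢ = Pᵢˢᵃᵗ/P = Pᵢˢᵃᵗ/314.3.
  K_A = 647.1/314.3 = 2.058861, K_B = 450.7/314.3 = 1.433980, K_C = 125.4/314.3 = 0.398982
Rachford–Rice: g(ψ) = Σ zᵢ(Kᵢ−1)/(1+ψ(Kᵢ−1)) = 0.
Check two-phase: ΣzᵢKᵢ = 1.2198 > 1 and Σzᵢ/Kᵢ = 1.3715 > 1, so g(0) = 0.2198 > 0 and g(1) = -0.3715 < 0.
Newton iteration, ψ⁰ = 0.5:
  ψ = 0.5000: g = -0.03061, g' = -0.4991 → ψ = 0.4387
  ψ = 0.4387: g = -0.00045, g' = -0.4856 → ψ = 0.4377
Converged at ψ = 0.4377.
Compositions from xᵢ = zᵢ/(1+ψ(Kᵢ−1)), yᵢ = Kᵢxᵢ:
  A: x = 0.2327, y = 0.4790
  B: x = 0.2076, y = 0.2976
  C: x = 0.5598, y = 0.2233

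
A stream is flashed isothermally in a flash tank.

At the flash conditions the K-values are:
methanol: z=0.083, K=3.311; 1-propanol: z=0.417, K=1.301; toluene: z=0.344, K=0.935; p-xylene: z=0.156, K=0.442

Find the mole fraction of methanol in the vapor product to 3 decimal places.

Newton iteration, ψ⁰ = 0.5:
  ψ = 0.500: g = 0.0542, g' = -0.219 → ψ = 0.748
  ψ = 0.748: g = -0.0001, g' = -0.229 → ψ = 0.747
Converged at ψ = 0.747.
Compositions from xᵢ = zᵢ/(1+ψ(Kᵢ−1)), yᵢ = Kᵢxᵢ:
  methanol: x = 0.030, y = 0.101
  1-propanol: x = 0.340, y = 0.443
  toluene: x = 0.362, y = 0.338
  p-xylene: x = 0.268, y = 0.118

y_methanol = 0.101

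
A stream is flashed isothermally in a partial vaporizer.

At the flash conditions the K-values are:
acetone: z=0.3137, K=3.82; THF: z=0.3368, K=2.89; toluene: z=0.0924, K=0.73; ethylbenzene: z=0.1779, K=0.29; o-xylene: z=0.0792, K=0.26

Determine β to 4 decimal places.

β = 0.8467

Rachford–Rice: g(β) = Σ zᵢ(Kᵢ−1)/(1+β(Kᵢ−1)) = 0.
g(0) = ΣzᵢKᵢ − 1 = 1.3113 and g(1) = 1 − Σzᵢ/Kᵢ = -0.2433, so a root lies in (0, 1).
Newton iteration, β⁰ = 0.69:
  β = 0.6900: g = 0.17854, g' = -1.0500 → β = 0.8600
  β = 0.8600: g = -0.01737, g' = -1.3182 → β = 0.8469
  β = 0.8469: g = -0.00024, g' = -1.2818 → β = 0.8467
Converged at β = 0.8467.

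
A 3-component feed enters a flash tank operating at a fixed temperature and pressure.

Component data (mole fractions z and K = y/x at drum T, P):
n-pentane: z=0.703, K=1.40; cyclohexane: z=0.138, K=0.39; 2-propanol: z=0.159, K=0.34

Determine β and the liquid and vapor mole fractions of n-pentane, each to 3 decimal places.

Iterate (Newton) starting at β = 0.5:
  β = 0.500: g = -0.0434, g' = -0.339 → β = 0.372
  β = 0.372: g = -0.0031, g' = -0.293 → β = 0.361
Converged at β = 0.361.
Compositions from xᵢ = zᵢ/(1+β(Kᵢ−1)), yᵢ = Kᵢxᵢ:
  n-pentane: x = 0.614, y = 0.860
  cyclohexane: x = 0.177, y = 0.069
  2-propanol: x = 0.209, y = 0.071

β = 0.361, x_n-pentane = 0.614, y_n-pentane = 0.860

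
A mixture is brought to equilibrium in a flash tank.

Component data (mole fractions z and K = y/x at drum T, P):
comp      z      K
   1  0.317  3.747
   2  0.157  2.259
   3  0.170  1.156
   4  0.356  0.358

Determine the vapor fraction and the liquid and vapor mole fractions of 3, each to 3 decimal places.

ψ = 0.714, x_3 = 0.153, y_3 = 0.177

Rachford–Rice: g(ψ) = Σ zᵢ(Kᵢ−1)/(1+ψ(Kᵢ−1)) = 0.
Feasibility: ΣzᵢKᵢ = 1.866, Σzᵢ/Kᵢ = 1.296 — both > 1, two phases present.
Newton iteration, ψ⁰ = 0.5:
  ψ = 0.500: g = 0.1762, g' = -0.840 → ψ = 0.710
  ψ = 0.710: g = 0.0036, g' = -0.843 → ψ = 0.714
Converged at ψ = 0.714.
Compositions from xᵢ = zᵢ/(1+ψ(Kᵢ−1)), yᵢ = Kᵢxᵢ:
  1: x = 0.107, y = 0.401
  2: x = 0.083, y = 0.187
  3: x = 0.153, y = 0.177
  4: x = 0.657, y = 0.235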